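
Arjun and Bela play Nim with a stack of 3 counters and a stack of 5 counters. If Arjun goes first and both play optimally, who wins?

Arjun wins

In binary:
  011  (3)
  101  (5)
  ---
  110  (6)
The nim-sum is 6 ≠ 0, so this is an N-position: the player to move can win; Arjun has a winning move.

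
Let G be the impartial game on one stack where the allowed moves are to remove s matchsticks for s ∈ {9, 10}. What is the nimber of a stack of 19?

0

Compute g(0), g(1), … for moves {9, 10}:
k:     0  1  2  3  4  5  6  7  8  9 10 11 12 13 14 15 16 17 18 19
g(k):  0  0  0  0  0  0  0  0  0  1  1  1  1  1  1  1  1  1  2  0
So g(19) = 0.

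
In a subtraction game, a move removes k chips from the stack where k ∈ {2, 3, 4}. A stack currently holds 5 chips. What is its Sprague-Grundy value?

2

Grundy values for subtraction set {2, 3, 4}:
g(0) = mex{} = 0
g(1) = mex{} = 0
g(2) = mex{0} = 1
g(3) = mex{0} = 1
g(4) = mex{0,1} = 2
g(5) = mex{0,1} = 2
So g(5) = 2.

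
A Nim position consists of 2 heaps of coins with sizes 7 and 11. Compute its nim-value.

12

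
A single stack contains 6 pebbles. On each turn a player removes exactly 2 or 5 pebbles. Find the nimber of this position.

1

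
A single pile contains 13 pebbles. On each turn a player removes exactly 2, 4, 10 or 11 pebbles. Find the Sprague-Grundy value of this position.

0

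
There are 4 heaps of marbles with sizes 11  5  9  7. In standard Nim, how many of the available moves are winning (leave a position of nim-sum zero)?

Nim-sum: 11 XOR 5 XOR 9 XOR 7 = 0.
The nim-sum is already 0, so every move leaves a nonzero nim-sum — there are no winning moves.

0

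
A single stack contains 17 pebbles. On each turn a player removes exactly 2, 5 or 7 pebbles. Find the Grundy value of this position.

2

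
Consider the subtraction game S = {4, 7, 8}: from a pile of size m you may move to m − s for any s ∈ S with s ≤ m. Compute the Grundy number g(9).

Compute g(0), g(1), … for moves {4, 7, 8}:
k:     0  1  2  3  4  5  6  7  8  9
g(k):  0  0  0  0  1  1  1  1  2  2
So g(9) = 2.

2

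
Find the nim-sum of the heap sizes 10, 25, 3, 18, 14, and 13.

Compute the nim-sum pairwise:
10 ⊕ 25 = 19
19 ⊕ 3 = 16
16 ⊕ 18 = 2
2 ⊕ 14 = 12
12 ⊕ 13 = 1

1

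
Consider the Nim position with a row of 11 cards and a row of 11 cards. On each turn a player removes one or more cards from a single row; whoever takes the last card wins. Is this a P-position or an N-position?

P-position

Write each in binary and XOR column by column:
  1011  (11)
  1011  (11)
  ----
  0000  (0)
The nim-sum is 0, so this is a P-position: the player to move is in a losing position under optimal play.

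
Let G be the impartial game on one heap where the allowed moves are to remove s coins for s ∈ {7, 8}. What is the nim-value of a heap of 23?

1

Compute g(0), g(1), … for moves {7, 8}:
k:     0  1  2  3  4  5  6  7  8  9 10 11 12 13 14 15 16 17 18 19 20 21 22 23
g(k):  0  0  0  0  0  0  0  1  1  1  1  1  1  1  2  0  0  0  0  0  0  0  1  1
So g(23) = 1.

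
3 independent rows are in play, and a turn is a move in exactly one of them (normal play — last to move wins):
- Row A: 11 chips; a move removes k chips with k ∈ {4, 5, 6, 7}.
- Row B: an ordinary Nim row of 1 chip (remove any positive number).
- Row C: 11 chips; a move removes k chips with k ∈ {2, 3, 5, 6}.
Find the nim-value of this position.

Grundy values for row A (subtraction set {4, 5, 6, 7}):
g(0) = mex{} = 0
g(1) = mex{} = 0
g(2) = mex{} = 0
g(3) = mex{} = 0
g(4) = mex{0} = 1
g(5) = mex{0} = 1
g(6) = mex{0} = 1
g(7) = mex{0} = 1
g(8) = mex{0,1} = 2
g(9) = mex{0,1} = 2
g(10) = mex{0,1} = 2
g(11) = mex{1} = 0
So g(11) = 0.
Row B is a plain Nim row of size 1, so its Grundy value is 1.
For row C, compute g(0), g(1), … with moves {2, 3, 5, 6}:
k:     0  1  2  3  4  5  6  7  8  9 10 11
g(k):  0  0  1  1  2  2  3  3  0  0  1  1
So g(11) = 1.
By the Sprague-Grundy theorem, the Grundy value of a sum of independent games is the XOR of the component values.
Combined value = 0 ⊕ 1 ⊕ 1 = 0.

0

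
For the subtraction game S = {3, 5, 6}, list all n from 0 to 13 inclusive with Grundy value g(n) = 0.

0, 1, 2, 9, 10, 11

Build the Grundy sequence with g(k) = mex{g(k−s) : s ∈ {3, 5, 6}, s ≤ k}:
k:     0  1  2  3  4  5  6  7  8  9 10 11 12 13
g(k):  0  0  0  1  1  1  2  2  2  0  0  0  1  1
The P-positions (g = 0) in 0..13 are 0, 1, 2, 9, 10, 11.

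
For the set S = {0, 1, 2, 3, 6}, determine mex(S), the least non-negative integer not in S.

The values 0, 1, 2, 3 are all present; 4 is the first non-negative integer missing from the set.

4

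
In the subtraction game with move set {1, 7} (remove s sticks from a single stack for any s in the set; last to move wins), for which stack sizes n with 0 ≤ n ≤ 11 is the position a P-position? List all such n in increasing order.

0, 2, 4, 6, 8, 10

Grundy values for subtraction set {1, 7}:
k:     0  1  2  3  4  5  6  7  8  9 10 11
g(k):  0  1  0  1  0  1  0  1  0  1  0  1
The P-positions (g = 0) in 0..11 are 0, 2, 4, 6, 8, 10.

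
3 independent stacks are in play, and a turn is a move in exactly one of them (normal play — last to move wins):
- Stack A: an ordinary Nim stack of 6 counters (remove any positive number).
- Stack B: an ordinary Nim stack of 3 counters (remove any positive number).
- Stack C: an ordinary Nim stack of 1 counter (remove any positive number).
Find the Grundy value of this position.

Stack A is a plain Nim stack of size 6, so its Grundy value is 6.
Stack B is a plain Nim stack of size 3, so its Grundy value is 3.
Stack C is a plain Nim stack of size 1, so its Grundy value is 1.
By the Sprague-Grundy theorem, the Grundy value of a sum of independent games is the XOR of the component values.
Combined value = 6 XOR 3 XOR 1 = 4.

4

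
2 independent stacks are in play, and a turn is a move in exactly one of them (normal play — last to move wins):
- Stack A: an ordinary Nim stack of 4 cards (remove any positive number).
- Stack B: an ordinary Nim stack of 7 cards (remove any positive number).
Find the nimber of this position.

Stack A is a plain Nim stack of size 4, so its Grundy value is 4.
Stack B is a plain Nim stack of size 7, so its Grundy value is 7.
By the Sprague-Grundy theorem, the Grundy value of a sum of independent games is the XOR of the component values.
Combined value = 4 XOR 7 = 3.

3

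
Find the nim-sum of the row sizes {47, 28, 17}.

Nim-sum: 47 ^ 28 ^ 17 = 34.

34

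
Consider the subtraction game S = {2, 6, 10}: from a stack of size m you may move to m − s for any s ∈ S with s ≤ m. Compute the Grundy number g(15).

Build the Grundy sequence with g(k) = mex{g(k−s) : s ∈ {2, 6, 10}, s ≤ k}:
k:     0  1  2  3  4  5  6  7  8  9 10 11 12 13 14 15
g(k):  0  0  1  1  0  0  1  1  0  0  1  1  0  0  1  1
So g(15) = 1.

1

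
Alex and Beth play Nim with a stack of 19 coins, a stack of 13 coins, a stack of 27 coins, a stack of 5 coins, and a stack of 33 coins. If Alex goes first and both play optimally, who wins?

Alex wins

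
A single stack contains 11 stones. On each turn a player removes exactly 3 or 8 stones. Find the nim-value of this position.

0

Compute g(0), g(1), … for moves {3, 8}:
g(0) = mex{} = 0
g(1) = mex{} = 0
g(2) = mex{} = 0
g(3) = mex{0} = 1
g(4) = mex{0} = 1
g(5) = mex{0} = 1
g(6) = mex{1} = 0
g(7) = mex{1} = 0
g(8) = mex{0,1} = 2
g(9) = mex{0} = 1
g(10) = mex{0} = 1
g(11) = mex{1,2} = 0
So g(11) = 0.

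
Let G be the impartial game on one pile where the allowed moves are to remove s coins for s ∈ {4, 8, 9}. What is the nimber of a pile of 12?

Compute g(0), g(1), … for moves {4, 8, 9}:
g(0) = mex{} = 0
g(1) = mex{} = 0
g(2) = mex{} = 0
g(3) = mex{} = 0
g(4) = mex{0} = 1
g(5) = mex{0} = 1
g(6) = mex{0} = 1
g(7) = mex{0} = 1
g(8) = mex{0,1} = 2
g(9) = mex{0,1} = 2
g(10) = mex{0,1} = 2
g(11) = mex{0,1} = 2
g(12) = mex{0,1,2} = 3
So g(12) = 3.

3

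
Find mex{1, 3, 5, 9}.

0

0 is not in the set, so the mex is 0.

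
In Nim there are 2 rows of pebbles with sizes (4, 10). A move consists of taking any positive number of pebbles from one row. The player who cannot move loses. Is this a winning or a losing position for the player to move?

Compute the nim-sum pairwise:
4 XOR 10 = 14
The nim-sum is 14 ≠ 0, so this is an N-position: the player to move can win.

Winning position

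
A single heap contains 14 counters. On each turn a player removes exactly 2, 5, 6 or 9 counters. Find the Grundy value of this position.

1

Compute g(0), g(1), … for moves {2, 5, 6, 9}:
k:     0  1  2  3  4  5  6  7  8  9 10 11 12 13 14
g(k):  0  0  1  1  0  2  1  3  0  2  1  0  0  1  1
So g(14) = 1.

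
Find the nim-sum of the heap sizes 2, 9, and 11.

Compute the nim-sum pairwise:
2 XOR 9 = 11
11 XOR 11 = 0

0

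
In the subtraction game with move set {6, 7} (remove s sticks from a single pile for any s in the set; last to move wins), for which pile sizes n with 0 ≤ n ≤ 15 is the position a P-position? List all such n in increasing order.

Build the Grundy sequence with g(k) = mex{g(k−s) : s ∈ {6, 7}, s ≤ k}:
k:     0  1  2  3  4  5  6  7  8  9 10 11 12 13 14 15
g(k):  0  0  0  0  0  0  1  1  1  1  1  1  2  0  0  0
The P-positions (g = 0) in 0..15 are 0, 1, 2, 3, 4, 5, 13, 14, 15.

0, 1, 2, 3, 4, 5, 13, 14, 15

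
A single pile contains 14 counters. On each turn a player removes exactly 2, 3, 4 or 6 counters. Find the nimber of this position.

Compute g(0), g(1), … for moves {2, 3, 4, 6}:
g(0) = mex{} = 0
g(1) = mex{} = 0
g(2) = mex{0} = 1
g(3) = mex{0} = 1
g(4) = mex{0,1} = 2
g(5) = mex{0,1} = 2
g(6) = mex{0,1,2} = 3
g(7) = mex{0,1,2} = 3
g(8) = mex{1,2,3} = 0
g(9) = mex{1,2,3} = 0
g(10) = mex{0,2,3} = 1
g(11) = mex{0,2,3} = 1
g(12) = mex{0,1,3} = 2
g(13) = mex{0,1,3} = 2
g(14) = mex{0,1,2} = 3
So g(14) = 3.

3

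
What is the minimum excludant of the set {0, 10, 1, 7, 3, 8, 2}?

4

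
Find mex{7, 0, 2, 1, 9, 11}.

3

The values 0, 1, 2 are all present; 3 is the first non-negative integer missing from the set.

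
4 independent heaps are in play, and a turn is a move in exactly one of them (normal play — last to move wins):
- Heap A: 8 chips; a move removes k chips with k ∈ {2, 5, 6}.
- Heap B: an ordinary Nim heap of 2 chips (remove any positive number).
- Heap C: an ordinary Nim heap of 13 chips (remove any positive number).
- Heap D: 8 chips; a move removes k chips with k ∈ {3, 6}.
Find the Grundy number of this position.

13

Build the Grundy sequence for heap A with g(k) = mex{g(k−s) : s ∈ {2, 5, 6}, s ≤ k}:
g(0) = mex{} = 0
g(1) = mex{} = 0
g(2) = mex{0} = 1
g(3) = mex{0} = 1
g(4) = mex{1} = 0
g(5) = mex{0,1} = 2
g(6) = mex{0} = 1
g(7) = mex{0,1,2} = 3
g(8) = mex{1} = 0
So g(8) = 0.
Heap B is a plain Nim heap of size 2, so its Grundy value is 2.
Heap C is a plain Nim heap of size 13, so its Grundy value is 13.
Grundy values for heap D (subtraction set {3, 6}):
g(0) = mex{} = 0
g(1) = mex{} = 0
g(2) = mex{} = 0
g(3) = mex{0} = 1
g(4) = mex{0} = 1
g(5) = mex{0} = 1
g(6) = mex{0,1} = 2
g(7) = mex{0,1} = 2
g(8) = mex{0,1} = 2
So g(8) = 2.
The value of a disjunctive sum is the nim-sum of the parts.
Combined value = 0 XOR 2 XOR 13 XOR 2 = 13.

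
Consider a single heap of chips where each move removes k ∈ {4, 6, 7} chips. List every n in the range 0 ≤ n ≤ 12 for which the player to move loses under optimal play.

0, 1, 2, 3, 11, 12

Compute g(0), g(1), … for moves {4, 6, 7}:
g(0) = mex{} = 0
g(1) = mex{} = 0
g(2) = mex{} = 0
g(3) = mex{} = 0
g(4) = mex{0} = 1
g(5) = mex{0} = 1
g(6) = mex{0} = 1
g(7) = mex{0} = 1
g(8) = mex{0,1} = 2
g(9) = mex{0,1} = 2
g(10) = mex{0,1} = 2
g(11) = mex{1} = 0
g(12) = mex{1,2} = 0
The P-positions (g = 0) in 0..12 are 0, 1, 2, 3, 11, 12.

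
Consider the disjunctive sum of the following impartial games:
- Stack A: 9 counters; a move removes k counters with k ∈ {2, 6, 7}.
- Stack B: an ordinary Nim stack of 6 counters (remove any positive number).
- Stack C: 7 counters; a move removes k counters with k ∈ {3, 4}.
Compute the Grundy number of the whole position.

6

For stack A, compute g(0), g(1), … with moves {2, 6, 7}:
k:     0  1  2  3  4  5  6  7  8  9
g(k):  0  0  1  1  0  0  1  1  2  0
So g(9) = 0.
Stack B is a plain Nim stack of size 6, so its Grundy value is 6.
For stack C, compute g(0), g(1), … with moves {3, 4}:
k:     0  1  2  3  4  5  6  7
g(k):  0  0  0  1  1  1  2  0
So g(7) = 0.
By the Sprague-Grundy theorem, the Grundy value of a sum of independent games is the XOR of the component values.
Combined value = 0 XOR 6 XOR 0 = 6.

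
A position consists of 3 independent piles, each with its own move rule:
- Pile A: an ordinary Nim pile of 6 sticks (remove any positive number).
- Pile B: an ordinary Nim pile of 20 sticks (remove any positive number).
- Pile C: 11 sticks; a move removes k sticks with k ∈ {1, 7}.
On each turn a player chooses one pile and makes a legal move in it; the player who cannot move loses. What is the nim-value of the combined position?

Pile A is a plain Nim pile of size 6, so its Grundy value is 6.
Pile B is a plain Nim pile of size 20, so its Grundy value is 20.
Build the Grundy sequence for pile C with g(k) = mex{g(k−s) : s ∈ {1, 7}, s ≤ k}:
g(0) = mex{} = 0
g(1) = mex{0} = 1
g(2) = mex{1} = 0
g(3) = mex{0} = 1
g(4) = mex{1} = 0
g(5) = mex{0} = 1
g(6) = mex{1} = 0
g(7) = mex{0} = 1
g(8) = mex{1} = 0
g(9) = mex{0} = 1
g(10) = mex{1} = 0
g(11) = mex{0} = 1
So g(11) = 1.
The value of a disjunctive sum is the nim-sum of the parts.
Combined value = 6 ⊕ 20 ⊕ 1 = 19.

19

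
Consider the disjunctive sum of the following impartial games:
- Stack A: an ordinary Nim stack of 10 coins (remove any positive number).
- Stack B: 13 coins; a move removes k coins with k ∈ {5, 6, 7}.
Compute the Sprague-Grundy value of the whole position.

10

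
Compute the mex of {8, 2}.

0

0 is not in the set, so the mex is 0.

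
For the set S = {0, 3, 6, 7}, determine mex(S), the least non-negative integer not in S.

1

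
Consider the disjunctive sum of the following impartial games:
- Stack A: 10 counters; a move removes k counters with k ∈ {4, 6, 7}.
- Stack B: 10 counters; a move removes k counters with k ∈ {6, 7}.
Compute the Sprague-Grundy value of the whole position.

3

Grundy values for stack A (subtraction set {4, 6, 7}):
g(0) = mex{} = 0
g(1) = mex{} = 0
g(2) = mex{} = 0
g(3) = mex{} = 0
g(4) = mex{0} = 1
g(5) = mex{0} = 1
g(6) = mex{0} = 1
g(7) = mex{0} = 1
g(8) = mex{0,1} = 2
g(9) = mex{0,1} = 2
g(10) = mex{0,1} = 2
So g(10) = 2.
For stack B, compute g(0), g(1), … with moves {6, 7}:
g(0) = mex{} = 0
g(1) = mex{} = 0
g(2) = mex{} = 0
g(3) = mex{} = 0
g(4) = mex{} = 0
g(5) = mex{} = 0
g(6) = mex{0} = 1
g(7) = mex{0} = 1
g(8) = mex{0} = 1
g(9) = mex{0} = 1
g(10) = mex{0} = 1
So g(10) = 1.
By the Sprague-Grundy theorem, the Grundy value of a sum of independent games is the XOR of the component values.
Combined value = 2 ⊕ 1 = 3.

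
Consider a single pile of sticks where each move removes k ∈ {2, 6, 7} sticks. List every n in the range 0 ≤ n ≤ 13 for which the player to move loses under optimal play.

0, 1, 4, 5, 9, 13

Build the Grundy sequence with g(k) = mex{g(k−s) : s ∈ {2, 6, 7}, s ≤ k}:
k:     0  1  2  3  4  5  6  7  8  9 10 11 12 13
g(k):  0  0  1  1  0  0  1  1  2  0  3  1  2  0
The P-positions (g = 0) in 0..13 are 0, 1, 4, 5, 9, 13.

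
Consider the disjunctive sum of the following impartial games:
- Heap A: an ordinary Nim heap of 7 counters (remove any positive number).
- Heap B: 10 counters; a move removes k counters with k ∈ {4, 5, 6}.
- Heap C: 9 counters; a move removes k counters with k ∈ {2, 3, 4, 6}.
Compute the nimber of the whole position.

7

Heap A is a plain Nim heap of size 7, so its Grundy value is 7.
Build the Grundy sequence for heap B with g(k) = mex{g(k−s) : s ∈ {4, 5, 6}, s ≤ k}:
g(0) = mex{} = 0
g(1) = mex{} = 0
g(2) = mex{} = 0
g(3) = mex{} = 0
g(4) = mex{0} = 1
g(5) = mex{0} = 1
g(6) = mex{0} = 1
g(7) = mex{0} = 1
g(8) = mex{0,1} = 2
g(9) = mex{0,1} = 2
g(10) = mex{1} = 0
So g(10) = 0.
Grundy values for heap C (subtraction set {2, 3, 4, 6}):
k:     0  1  2  3  4  5  6  7  8  9
g(k):  0  0  1  1  2  2  3  3  0  0
So g(9) = 0.
By the Sprague-Grundy theorem, the Grundy value of a sum of independent games is the XOR of the component values.
Combined value = 7 ⊕ 0 ⊕ 0 = 7.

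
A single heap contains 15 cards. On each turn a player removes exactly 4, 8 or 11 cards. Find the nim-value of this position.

0

Compute g(0), g(1), … for moves {4, 8, 11}:
k:     0  1  2  3  4  5  6  7  8  9 10 11 12 13 14 15
g(k):  0  0  0  0  1  1  1  1  2  2  2  2  3  3  3  0
So g(15) = 0.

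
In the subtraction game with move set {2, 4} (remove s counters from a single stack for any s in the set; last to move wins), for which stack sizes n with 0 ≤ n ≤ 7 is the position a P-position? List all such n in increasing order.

0, 1, 6, 7

Compute g(0), g(1), … for moves {2, 4}:
g(0) = mex{} = 0
g(1) = mex{} = 0
g(2) = mex{0} = 1
g(3) = mex{0} = 1
g(4) = mex{0,1} = 2
g(5) = mex{0,1} = 2
g(6) = mex{1,2} = 0
g(7) = mex{1,2} = 0
The P-positions (g = 0) in 0..7 are 0, 1, 6, 7.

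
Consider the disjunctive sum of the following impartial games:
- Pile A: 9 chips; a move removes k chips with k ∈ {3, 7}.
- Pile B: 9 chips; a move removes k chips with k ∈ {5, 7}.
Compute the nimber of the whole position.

0

Build the Grundy sequence for pile A with g(k) = mex{g(k−s) : s ∈ {3, 7}, s ≤ k}:
k:     0  1  2  3  4  5  6  7  8  9
g(k):  0  0  0  1  1  1  0  2  2  1
So g(9) = 1.
Grundy values for pile B (subtraction set {5, 7}):
k:     0  1  2  3  4  5  6  7  8  9
g(k):  0  0  0  0  0  1  1  1  1  1
So g(9) = 1.
By the Sprague-Grundy theorem, the Grundy value of a sum of independent games is the XOR of the component values.
Combined value = 1 XOR 1 = 0.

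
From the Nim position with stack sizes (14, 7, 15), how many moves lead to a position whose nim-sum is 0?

3

Nim-sum: 14 ⊕ 7 ⊕ 15 = 6.
The overall nim-sum is X = 6. A stack of size p has a winning move iff p XOR X < p (reduce it to p XOR X).
  14: 14 XOR 6 = 8 < 14 — winning move (to 8).
  7: 7 XOR 6 = 1 < 7 — winning move (to 1).
  15: 15 XOR 6 = 9 < 15 — winning move (to 9).
That gives 3 winning moves.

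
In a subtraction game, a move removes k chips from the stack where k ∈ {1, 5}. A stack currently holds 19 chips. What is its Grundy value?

1

Compute g(0), g(1), … for moves {1, 5}:
k:     0  1  2  3  4  5  6  7  8  9 10 11 12 13 14 15 16 17 18 19
g(k):  0  1  0  1  0  1  0  1  0  1  0  1  0  1  0  1  0  1  0  1
So g(19) = 1.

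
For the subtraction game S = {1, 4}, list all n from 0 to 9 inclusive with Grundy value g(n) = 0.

0, 2, 5, 7

Build the Grundy sequence with g(k) = mex{g(k−s) : s ∈ {1, 4}, s ≤ k}:
k:     0  1  2  3  4  5  6  7  8  9
g(k):  0  1  0  1  2  0  1  0  1  2
The P-positions (g = 0) in 0..9 are 0, 2, 5, 7.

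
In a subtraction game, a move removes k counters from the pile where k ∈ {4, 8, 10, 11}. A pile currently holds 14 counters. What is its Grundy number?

Grundy values for subtraction set {4, 8, 10, 11}:
g(0) = mex{} = 0
g(1) = mex{} = 0
g(2) = mex{} = 0
g(3) = mex{} = 0
g(4) = mex{0} = 1
g(5) = mex{0} = 1
g(6) = mex{0} = 1
g(7) = mex{0} = 1
g(8) = mex{0,1} = 2
g(9) = mex{0,1} = 2
g(10) = mex{0,1} = 2
g(11) = mex{0,1} = 2
g(12) = mex{0,1,2} = 3
g(13) = mex{0,1,2} = 3
g(14) = mex{0,1,2} = 3
So g(14) = 3.

3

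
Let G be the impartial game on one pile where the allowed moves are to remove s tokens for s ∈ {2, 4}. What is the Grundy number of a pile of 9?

1

Compute g(0), g(1), … for moves {2, 4}:
k:     0  1  2  3  4  5  6  7  8  9
g(k):  0  0  1  1  2  2  0  0  1  1
So g(9) = 1.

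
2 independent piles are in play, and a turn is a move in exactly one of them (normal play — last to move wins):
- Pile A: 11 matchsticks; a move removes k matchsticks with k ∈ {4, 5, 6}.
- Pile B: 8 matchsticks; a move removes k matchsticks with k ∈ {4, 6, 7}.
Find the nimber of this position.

Grundy values for pile A (subtraction set {4, 5, 6}):
k:     0  1  2  3  4  5  6  7  8  9 10 11
g(k):  0  0  0  0  1  1  1  1  2  2  0  0
So g(11) = 0.
For pile B, compute g(0), g(1), … with moves {4, 6, 7}:
k:     0  1  2  3  4  5  6  7  8
g(k):  0  0  0  0  1  1  1  1  2
So g(8) = 2.
The value of a disjunctive sum is the nim-sum of the parts.
Combined value = 0 ⊕ 2 = 2.

2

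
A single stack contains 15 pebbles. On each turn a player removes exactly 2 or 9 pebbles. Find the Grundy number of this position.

0

Build the Grundy sequence with g(k) = mex{g(k−s) : s ∈ {2, 9}, s ≤ k}:
k:     0  1  2  3  4  5  6  7  8  9 10 11 12 13 14 15
g(k):  0  0  1  1  0  0  1  1  0  2  1  0  0  1  1  0
So g(15) = 0.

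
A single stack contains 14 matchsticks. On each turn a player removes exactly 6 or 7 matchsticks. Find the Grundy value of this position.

0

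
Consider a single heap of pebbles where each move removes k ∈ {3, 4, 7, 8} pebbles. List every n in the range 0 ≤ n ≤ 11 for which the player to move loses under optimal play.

0, 1, 2, 11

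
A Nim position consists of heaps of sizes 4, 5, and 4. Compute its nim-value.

5

Bitwise XOR of the heap sizes:
  100  (4)
  101  (5)
  100  (4)
  ---
  101  (5)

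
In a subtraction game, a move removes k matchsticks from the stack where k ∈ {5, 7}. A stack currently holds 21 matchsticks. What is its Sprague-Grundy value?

Grundy values for subtraction set {5, 7}:
k:     0  1  2  3  4  5  6  7  8  9 10 11 12 13 14 15 16 17 18 19 20 21
g(k):  0  0  0  0  0  1  1  1  1  1  2  2  0  0  0  0  0  1  1  1  1  1
So g(21) = 1.

1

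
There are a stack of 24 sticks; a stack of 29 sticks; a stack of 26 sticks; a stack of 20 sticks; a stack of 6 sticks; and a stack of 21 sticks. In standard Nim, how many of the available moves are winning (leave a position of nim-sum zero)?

Compute the nim-sum pairwise:
24 ⊕ 29 = 5
5 ⊕ 26 = 31
31 ⊕ 20 = 11
11 ⊕ 6 = 13
13 ⊕ 21 = 24
The overall nim-sum is X = 24. A stack of size p has a winning move iff p XOR X < p (reduce it to p XOR X).
  24: 24 XOR 24 = 0 < 24 — winning move (to 0).
  29: 29 XOR 24 = 5 < 29 — winning move (to 5).
  26: 26 XOR 24 = 2 < 26 — winning move (to 2).
  20: 20 XOR 24 = 12 < 20 — winning move (to 12).
  6: 6 XOR 24 = 30 ≥ 6 — no move.
  21: 21 XOR 24 = 13 < 21 — winning move (to 13).
That gives 5 winning moves.

5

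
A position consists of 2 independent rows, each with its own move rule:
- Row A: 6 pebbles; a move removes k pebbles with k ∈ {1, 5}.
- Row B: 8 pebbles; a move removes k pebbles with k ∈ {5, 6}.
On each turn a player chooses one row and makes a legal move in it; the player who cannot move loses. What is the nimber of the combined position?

Grundy values for row A (subtraction set {1, 5}):
g(0) = mex{} = 0
g(1) = mex{0} = 1
g(2) = mex{1} = 0
g(3) = mex{0} = 1
g(4) = mex{1} = 0
g(5) = mex{0} = 1
g(6) = mex{1} = 0
So g(6) = 0.
Build the Grundy sequence for row B with g(k) = mex{g(k−s) : s ∈ {5, 6}, s ≤ k}:
k:     0  1  2  3  4  5  6  7  8
g(k):  0  0  0  0  0  1  1  1  1
So g(8) = 1.
The value of a disjunctive sum is the nim-sum of the parts.
Combined value = 0 XOR 1 = 1.

1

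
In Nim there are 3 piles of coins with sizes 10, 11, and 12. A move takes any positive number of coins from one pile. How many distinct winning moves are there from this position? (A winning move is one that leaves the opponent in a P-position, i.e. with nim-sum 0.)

Compute the nim-sum pairwise:
10 ^ 11 = 1
1 ^ 12 = 13
The overall nim-sum is X = 13. A pile of size p has a winning move iff p XOR X < p (reduce it to p XOR X).
  10: 10 XOR 13 = 7 < 10 — winning move (to 7).
  11: 11 XOR 13 = 6 < 11 — winning move (to 6).
  12: 12 XOR 13 = 1 < 12 — winning move (to 1).
That gives 3 winning moves.

3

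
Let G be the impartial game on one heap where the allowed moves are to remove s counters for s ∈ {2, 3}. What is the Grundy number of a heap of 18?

1

Compute g(0), g(1), … for moves {2, 3}:
k:     0  1  2  3  4  5  6  7  8  9 10 11 12 13 14 15 16 17 18
g(k):  0  0  1  1  2  0  0  1  1  2  0  0  1  1  2  0  0  1  1
So g(18) = 1.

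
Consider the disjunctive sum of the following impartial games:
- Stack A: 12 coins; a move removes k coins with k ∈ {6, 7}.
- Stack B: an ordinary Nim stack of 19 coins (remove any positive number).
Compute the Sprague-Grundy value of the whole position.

For stack A, compute g(0), g(1), … with moves {6, 7}:
k:     0  1  2  3  4  5  6  7  8  9 10 11 12
g(k):  0  0  0  0  0  0  1  1  1  1  1  1  2
So g(12) = 2.
Stack B is a plain Nim stack of size 19, so its Grundy value is 19.
The value of a disjunctive sum is the nim-sum of the parts.
Combined value = 2 ⊕ 19 = 17.

17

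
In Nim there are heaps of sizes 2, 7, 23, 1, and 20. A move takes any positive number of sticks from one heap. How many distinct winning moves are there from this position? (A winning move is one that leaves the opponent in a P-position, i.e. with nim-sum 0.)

3

Compute the nim-sum pairwise:
2 ^ 7 = 5
5 ^ 23 = 18
18 ^ 1 = 19
19 ^ 20 = 7
The overall nim-sum is X = 7. A heap of size p has a winning move iff p XOR X < p (reduce it to p XOR X).
  2: 2 XOR 7 = 5 ≥ 2 — no move.
  7: 7 XOR 7 = 0 < 7 — winning move (to 0).
  23: 23 XOR 7 = 16 < 23 — winning move (to 16).
  1: 1 XOR 7 = 6 ≥ 1 — no move.
  20: 20 XOR 7 = 19 < 20 — winning move (to 19).
That gives 3 winning moves.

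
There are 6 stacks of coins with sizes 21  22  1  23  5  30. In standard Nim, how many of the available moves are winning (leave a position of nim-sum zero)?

1

Compute the nim-sum pairwise:
21 XOR 22 = 3
3 XOR 1 = 2
2 XOR 23 = 21
21 XOR 5 = 16
16 XOR 30 = 14
The overall nim-sum is X = 14. A stack of size p has a winning move iff p XOR X < p (reduce it to p XOR X).
  21: 21 XOR 14 = 27 ≥ 21 — no move.
  22: 22 XOR 14 = 24 ≥ 22 — no move.
  1: 1 XOR 14 = 15 ≥ 1 — no move.
  23: 23 XOR 14 = 25 ≥ 23 — no move.
  5: 5 XOR 14 = 11 ≥ 5 — no move.
  30: 30 XOR 14 = 16 < 30 — winning move (to 16).
That gives 1 winning move.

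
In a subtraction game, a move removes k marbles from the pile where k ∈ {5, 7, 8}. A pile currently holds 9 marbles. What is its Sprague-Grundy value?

Grundy values for subtraction set {5, 7, 8}:
g(0) = mex{} = 0
g(1) = mex{} = 0
g(2) = mex{} = 0
g(3) = mex{} = 0
g(4) = mex{} = 0
g(5) = mex{0} = 1
g(6) = mex{0} = 1
g(7) = mex{0} = 1
g(8) = mex{0} = 1
g(9) = mex{0} = 1
So g(9) = 1.

1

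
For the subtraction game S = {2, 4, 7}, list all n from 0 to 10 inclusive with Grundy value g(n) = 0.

0, 1, 6, 9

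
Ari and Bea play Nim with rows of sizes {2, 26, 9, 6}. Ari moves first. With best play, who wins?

Ari wins

Bitwise XOR of the heap sizes:
  00010  (2)
  11010  (26)
  01001  (9)
  00110  (6)
  -----
  10111  (23)
The nim-sum is 23 ≠ 0, so this is an N-position: the player to move can win; Ari has a winning move.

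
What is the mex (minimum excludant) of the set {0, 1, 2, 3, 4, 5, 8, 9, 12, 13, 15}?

The values 0, 1, 2, 3, 4, 5 are all present; 6 is the first non-negative integer missing from the set.

6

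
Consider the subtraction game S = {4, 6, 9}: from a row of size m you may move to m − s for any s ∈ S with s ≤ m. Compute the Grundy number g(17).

Build the Grundy sequence with g(k) = mex{g(k−s) : s ∈ {4, 6, 9}, s ≤ k}:
k:     0  1  2  3  4  5  6  7  8  9 10 11 12 13 14 15 16 17
g(k):  0  0  0  0  1  1  1  1  2  2  2  2  3  0  0  0  0  1
So g(17) = 1.

1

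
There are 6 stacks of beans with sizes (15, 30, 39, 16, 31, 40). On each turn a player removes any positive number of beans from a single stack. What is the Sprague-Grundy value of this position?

Compute the nim-sum pairwise:
15 ^ 30 = 17
17 ^ 39 = 54
54 ^ 16 = 38
38 ^ 31 = 57
57 ^ 40 = 17

17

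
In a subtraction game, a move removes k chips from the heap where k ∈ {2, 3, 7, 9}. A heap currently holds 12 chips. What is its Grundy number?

Grundy values for subtraction set {2, 3, 7, 9}:
k:     0  1  2  3  4  5  6  7  8  9 10 11 12
g(k):  0  0  1  1  2  0  0  1  1  2  2  0  3
So g(12) = 3.

3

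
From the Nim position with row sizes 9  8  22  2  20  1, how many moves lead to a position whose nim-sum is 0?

0

Bitwise XOR of the heap sizes:
  01001  (9)
  01000  (8)
  10110  (22)
  00010  (2)
  10100  (20)
  00001  (1)
  -----
  00000  (0)
The nim-sum is already 0, so every move leaves a nonzero nim-sum — there are no winning moves.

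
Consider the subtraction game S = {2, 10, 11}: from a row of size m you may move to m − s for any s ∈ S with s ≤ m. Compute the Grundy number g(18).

Grundy values for subtraction set {2, 10, 11}:
k:     0  1  2  3  4  5  6  7  8  9 10 11 12 13 14 15 16 17 18
g(k):  0  0  1  1  0  0  1  1  0  0  1  1  2  0  3  1  2  0  3
So g(18) = 3.

3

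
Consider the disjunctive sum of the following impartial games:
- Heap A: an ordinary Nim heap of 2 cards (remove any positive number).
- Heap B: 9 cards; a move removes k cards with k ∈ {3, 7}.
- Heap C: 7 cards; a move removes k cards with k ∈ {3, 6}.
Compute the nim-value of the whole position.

Heap A is a plain Nim heap of size 2, so its Grundy value is 2.
Grundy values for heap B (subtraction set {3, 7}):
k:     0  1  2  3  4  5  6  7  8  9
g(k):  0  0  0  1  1  1  0  2  2  1
So g(9) = 1.
Grundy values for heap C (subtraction set {3, 6}):
g(0) = mex{} = 0
g(1) = mex{} = 0
g(2) = mex{} = 0
g(3) = mex{0} = 1
g(4) = mex{0} = 1
g(5) = mex{0} = 1
g(6) = mex{0,1} = 2
g(7) = mex{0,1} = 2
So g(7) = 2.
The value of a disjunctive sum is the nim-sum of the parts.
Combined value = 2 XOR 1 XOR 2 = 1.

1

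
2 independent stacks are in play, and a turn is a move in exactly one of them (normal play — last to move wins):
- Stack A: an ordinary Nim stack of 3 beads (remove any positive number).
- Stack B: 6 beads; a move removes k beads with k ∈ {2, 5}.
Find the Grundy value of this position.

2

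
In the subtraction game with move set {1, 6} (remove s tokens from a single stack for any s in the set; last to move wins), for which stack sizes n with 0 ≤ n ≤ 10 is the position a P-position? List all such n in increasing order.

0, 2, 4, 7, 9

Compute g(0), g(1), … for moves {1, 6}:
k:     0  1  2  3  4  5  6  7  8  9 10
g(k):  0  1  0  1  0  1  2  0  1  0  1
The P-positions (g = 0) in 0..10 are 0, 2, 4, 7, 9.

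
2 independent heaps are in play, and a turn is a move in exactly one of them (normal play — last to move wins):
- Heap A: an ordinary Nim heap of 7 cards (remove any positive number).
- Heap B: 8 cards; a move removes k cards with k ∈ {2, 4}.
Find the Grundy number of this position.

6

Heap A is a plain Nim heap of size 7, so its Grundy value is 7.
For heap B, compute g(0), g(1), … with moves {2, 4}:
g(0) = mex{} = 0
g(1) = mex{} = 0
g(2) = mex{0} = 1
g(3) = mex{0} = 1
g(4) = mex{0,1} = 2
g(5) = mex{0,1} = 2
g(6) = mex{1,2} = 0
g(7) = mex{1,2} = 0
g(8) = mex{0,2} = 1
So g(8) = 1.
By the Sprague-Grundy theorem, the Grundy value of a sum of independent games is the XOR of the component values.
Combined value = 7 ⊕ 1 = 6.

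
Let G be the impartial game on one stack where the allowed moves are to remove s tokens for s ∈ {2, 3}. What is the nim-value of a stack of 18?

Grundy values for subtraction set {2, 3}:
k:     0  1  2  3  4  5  6  7  8  9 10 11 12 13 14 15 16 17 18
g(k):  0  0  1  1  2  0  0  1  1  2  0  0  1  1  2  0  0  1  1
So g(18) = 1.

1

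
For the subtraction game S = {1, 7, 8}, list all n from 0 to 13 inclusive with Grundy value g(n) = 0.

0, 2, 4, 6

Grundy values for subtraction set {1, 7, 8}:
k:     0  1  2  3  4  5  6  7  8  9 10 11 12 13
g(k):  0  1  0  1  0  1  0  1  2  3  2  3  2  3
The P-positions (g = 0) in 0..13 are 0, 2, 4, 6.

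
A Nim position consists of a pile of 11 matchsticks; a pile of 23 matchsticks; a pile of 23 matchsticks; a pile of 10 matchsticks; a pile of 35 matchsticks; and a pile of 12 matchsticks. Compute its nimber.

Compute the nim-sum pairwise:
11 ^ 23 = 28
28 ^ 23 = 11
11 ^ 10 = 1
1 ^ 35 = 34
34 ^ 12 = 46

46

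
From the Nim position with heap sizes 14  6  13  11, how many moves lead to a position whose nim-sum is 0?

Write each in binary and XOR column by column:
  1110  (14)
  0110  (6)
  1101  (13)
  1011  (11)
  ----
  1110  (14)
The overall nim-sum is X = 14. A heap of size p has a winning move iff p XOR X < p (reduce it to p XOR X).
  14: 14 XOR 14 = 0 < 14 — winning move (to 0).
  6: 6 XOR 14 = 8 ≥ 6 — no move.
  13: 13 XOR 14 = 3 < 13 — winning move (to 3).
  11: 11 XOR 14 = 5 < 11 — winning move (to 5).
That gives 3 winning moves.

3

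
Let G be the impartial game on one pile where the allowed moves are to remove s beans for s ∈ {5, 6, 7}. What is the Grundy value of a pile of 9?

Compute g(0), g(1), … for moves {5, 6, 7}:
g(0) = mex{} = 0
g(1) = mex{} = 0
g(2) = mex{} = 0
g(3) = mex{} = 0
g(4) = mex{} = 0
g(5) = mex{0} = 1
g(6) = mex{0} = 1
g(7) = mex{0} = 1
g(8) = mex{0} = 1
g(9) = mex{0} = 1
So g(9) = 1.

1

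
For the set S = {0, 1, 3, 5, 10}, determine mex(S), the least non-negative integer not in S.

2

The values 0, 1 are all present; 2 is the first non-negative integer missing from the set.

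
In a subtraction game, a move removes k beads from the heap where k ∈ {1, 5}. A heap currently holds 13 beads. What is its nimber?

1

Build the Grundy sequence with g(k) = mex{g(k−s) : s ∈ {1, 5}, s ≤ k}:
g(0) = mex{} = 0
g(1) = mex{0} = 1
g(2) = mex{1} = 0
g(3) = mex{0} = 1
g(4) = mex{1} = 0
g(5) = mex{0} = 1
g(6) = mex{1} = 0
g(7) = mex{0} = 1
g(8) = mex{1} = 0
g(9) = mex{0} = 1
g(10) = mex{1} = 0
g(11) = mex{0} = 1
g(12) = mex{1} = 0
g(13) = mex{0} = 1
So g(13) = 1.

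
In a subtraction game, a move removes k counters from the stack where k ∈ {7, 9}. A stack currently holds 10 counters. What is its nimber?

Compute g(0), g(1), … for moves {7, 9}:
g(0) = mex{} = 0
g(1) = mex{} = 0
g(2) = mex{} = 0
g(3) = mex{} = 0
g(4) = mex{} = 0
g(5) = mex{} = 0
g(6) = mex{} = 0
g(7) = mex{0} = 1
g(8) = mex{0} = 1
g(9) = mex{0} = 1
g(10) = mex{0} = 1
So g(10) = 1.

1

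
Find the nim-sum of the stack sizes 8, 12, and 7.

3

Nim-sum: 8 ^ 12 ^ 7 = 3.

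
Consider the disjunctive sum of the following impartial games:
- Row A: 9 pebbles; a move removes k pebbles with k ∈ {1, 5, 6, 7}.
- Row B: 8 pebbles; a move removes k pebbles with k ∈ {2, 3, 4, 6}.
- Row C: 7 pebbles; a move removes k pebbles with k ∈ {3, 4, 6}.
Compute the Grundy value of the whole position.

Grundy values for row A (subtraction set {1, 5, 6, 7}):
g(0) = mex{} = 0
g(1) = mex{0} = 1
g(2) = mex{1} = 0
g(3) = mex{0} = 1
g(4) = mex{1} = 0
g(5) = mex{0} = 1
g(6) = mex{0,1} = 2
g(7) = mex{0,1,2} = 3
g(8) = mex{0,1,3} = 2
g(9) = mex{0,1,2} = 3
So g(9) = 3.
For row B, compute g(0), g(1), … with moves {2, 3, 4, 6}:
g(0) = mex{} = 0
g(1) = mex{} = 0
g(2) = mex{0} = 1
g(3) = mex{0} = 1
g(4) = mex{0,1} = 2
g(5) = mex{0,1} = 2
g(6) = mex{0,1,2} = 3
g(7) = mex{0,1,2} = 3
g(8) = mex{1,2,3} = 0
So g(8) = 0.
Build the Grundy sequence for row C with g(k) = mex{g(k−s) : s ∈ {3, 4, 6}, s ≤ k}:
k:     0  1  2  3  4  5  6  7
g(k):  0  0  0  1  1  1  2  2
So g(7) = 2.
By the Sprague-Grundy theorem, the Grundy value of a sum of independent games is the XOR of the component values.
Combined value = 3 ⊕ 0 ⊕ 2 = 1.

1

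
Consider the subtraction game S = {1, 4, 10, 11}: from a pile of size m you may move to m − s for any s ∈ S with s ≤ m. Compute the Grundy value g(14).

Build the Grundy sequence with g(k) = mex{g(k−s) : s ∈ {1, 4, 10, 11}, s ≤ k}:
k:     0  1  2  3  4  5  6  7  8  9 10 11 12 13 14
g(k):  0  1  0  1  2  0  1  0  1  2  3  2  3  4  0
So g(14) = 0.

0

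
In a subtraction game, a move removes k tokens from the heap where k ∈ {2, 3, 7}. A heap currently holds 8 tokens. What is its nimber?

1

Build the Grundy sequence with g(k) = mex{g(k−s) : s ∈ {2, 3, 7}, s ≤ k}:
k:     0  1  2  3  4  5  6  7  8
g(k):  0  0  1  1  2  0  0  1  1
So g(8) = 1.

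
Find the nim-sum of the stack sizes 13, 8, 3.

Write each in binary and XOR column by column:
  1101  (13)
  1000  (8)
  0011  (3)
  ----
  0110  (6)

6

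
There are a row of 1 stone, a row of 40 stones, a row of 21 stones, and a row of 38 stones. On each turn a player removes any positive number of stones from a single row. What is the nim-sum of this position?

Nim-sum: 1 ^ 40 ^ 21 ^ 38 = 26.

26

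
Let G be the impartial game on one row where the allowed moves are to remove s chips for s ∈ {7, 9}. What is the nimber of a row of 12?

Compute g(0), g(1), … for moves {7, 9}:
g(0) = mex{} = 0
g(1) = mex{} = 0
g(2) = mex{} = 0
g(3) = mex{} = 0
g(4) = mex{} = 0
g(5) = mex{} = 0
g(6) = mex{} = 0
g(7) = mex{0} = 1
g(8) = mex{0} = 1
g(9) = mex{0} = 1
g(10) = mex{0} = 1
g(11) = mex{0} = 1
g(12) = mex{0} = 1
So g(12) = 1.

1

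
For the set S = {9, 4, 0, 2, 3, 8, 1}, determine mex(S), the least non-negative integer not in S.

5

The values 0, 1, 2, 3, 4 are all present; 5 is the first non-negative integer missing from the set.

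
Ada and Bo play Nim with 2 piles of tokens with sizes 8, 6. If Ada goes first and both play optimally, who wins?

Nim-sum: 8 ⊕ 6 = 14.
The nim-sum is 14 ≠ 0, so this is an N-position: the player to move can win; Ada has a winning move.

Ada wins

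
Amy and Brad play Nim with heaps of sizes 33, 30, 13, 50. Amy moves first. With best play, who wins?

Brad wins

In binary:
  100001  (33)
  011110  (30)
  001101  (13)
  110010  (50)
  ------
  000000  (0)
The nim-sum is 0, so this is a P-position: the player to move is in a losing position under optimal play; Amy is about to move from it and so loses — Brad wins.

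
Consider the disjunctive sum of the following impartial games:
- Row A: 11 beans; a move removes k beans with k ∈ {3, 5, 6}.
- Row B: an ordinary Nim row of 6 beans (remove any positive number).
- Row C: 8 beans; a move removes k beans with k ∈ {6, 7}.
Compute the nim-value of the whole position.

7

Build the Grundy sequence for row A with g(k) = mex{g(k−s) : s ∈ {3, 5, 6}, s ≤ k}:
g(0) = mex{} = 0
g(1) = mex{} = 0
g(2) = mex{} = 0
g(3) = mex{0} = 1
g(4) = mex{0} = 1
g(5) = mex{0} = 1
g(6) = mex{0,1} = 2
g(7) = mex{0,1} = 2
g(8) = mex{0,1} = 2
g(9) = mex{1,2} = 0
g(10) = mex{1,2} = 0
g(11) = mex{1,2} = 0
So g(11) = 0.
Row B is a plain Nim row of size 6, so its Grundy value is 6.
Grundy values for row C (subtraction set {6, 7}):
k:     0  1  2  3  4  5  6  7  8
g(k):  0  0  0  0  0  0  1  1  1
So g(8) = 1.
The value of a disjunctive sum is the nim-sum of the parts.
Combined value = 0 XOR 6 XOR 1 = 7.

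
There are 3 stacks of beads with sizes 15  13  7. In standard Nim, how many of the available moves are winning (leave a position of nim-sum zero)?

3

Compute the nim-sum pairwise:
15 XOR 13 = 2
2 XOR 7 = 5
The overall nim-sum is X = 5. A stack of size p has a winning move iff p XOR X < p (reduce it to p XOR X).
  15: 15 XOR 5 = 10 < 15 — winning move (to 10).
  13: 13 XOR 5 = 8 < 13 — winning move (to 8).
  7: 7 XOR 5 = 2 < 7 — winning move (to 2).
That gives 3 winning moves.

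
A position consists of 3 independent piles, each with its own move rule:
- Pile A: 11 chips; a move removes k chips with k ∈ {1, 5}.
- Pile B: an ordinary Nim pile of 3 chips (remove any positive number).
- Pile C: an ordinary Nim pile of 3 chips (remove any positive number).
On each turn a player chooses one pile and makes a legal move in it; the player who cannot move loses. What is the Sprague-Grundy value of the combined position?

1

Grundy values for pile A (subtraction set {1, 5}):
k:     0  1  2  3  4  5  6  7  8  9 10 11
g(k):  0  1  0  1  0  1  0  1  0  1  0  1
So g(11) = 1.
Pile B is a plain Nim pile of size 3, so its Grundy value is 3.
Pile C is a plain Nim pile of size 3, so its Grundy value is 3.
The value of a disjunctive sum is the nim-sum of the parts.
Combined value = 1 XOR 3 XOR 3 = 1.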